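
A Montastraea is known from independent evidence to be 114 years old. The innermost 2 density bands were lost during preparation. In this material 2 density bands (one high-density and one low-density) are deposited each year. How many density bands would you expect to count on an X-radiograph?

226 density bands

With 2 density bands per year, 114 years would produce 114 × 2 = 228 density bands.
228 − 2 missed = 226 density bands expected in the prepared section.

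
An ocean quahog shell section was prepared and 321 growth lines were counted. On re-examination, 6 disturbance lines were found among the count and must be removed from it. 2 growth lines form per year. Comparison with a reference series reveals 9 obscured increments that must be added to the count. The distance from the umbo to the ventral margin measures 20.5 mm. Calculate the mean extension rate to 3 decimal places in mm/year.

0.127 mm/year

After corrections the count is 321 − 6 + 9 = 324 growth lines.
With 2 growth lines per year, 324 / 2 = 162 years.
20.5 mm over 162 years gives 20.5 / 162 ≈ 0.127 mm/year.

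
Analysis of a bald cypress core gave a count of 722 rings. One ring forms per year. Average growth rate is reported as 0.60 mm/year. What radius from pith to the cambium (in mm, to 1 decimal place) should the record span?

433.2 mm

722 years of growth are recorded.
Predicted length = 0.60 mm/year × 722 years = 433.2 mm.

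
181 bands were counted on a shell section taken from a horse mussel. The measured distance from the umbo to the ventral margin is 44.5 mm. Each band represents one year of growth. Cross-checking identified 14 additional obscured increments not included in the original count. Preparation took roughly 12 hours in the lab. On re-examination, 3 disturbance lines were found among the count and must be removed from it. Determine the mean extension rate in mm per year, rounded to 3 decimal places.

0.232 mm per year

After corrections the count is 181 − 3 + 14 = 192 bands.
Extension rate ≈ 44.5 / 192 = 0.232 mm per year.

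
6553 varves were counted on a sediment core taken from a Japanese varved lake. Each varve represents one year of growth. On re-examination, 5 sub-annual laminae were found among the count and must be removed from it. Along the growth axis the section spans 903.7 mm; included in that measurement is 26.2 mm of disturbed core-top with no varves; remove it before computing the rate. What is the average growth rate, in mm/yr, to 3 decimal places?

True varve count = 6553 − 5 = 6548.
The growth record spans 903.7 − 26.2 = 877.5 mm.
Extension rate ≈ 877.5 / 6548 = 0.134 mm/yr.

0.134 mm/yr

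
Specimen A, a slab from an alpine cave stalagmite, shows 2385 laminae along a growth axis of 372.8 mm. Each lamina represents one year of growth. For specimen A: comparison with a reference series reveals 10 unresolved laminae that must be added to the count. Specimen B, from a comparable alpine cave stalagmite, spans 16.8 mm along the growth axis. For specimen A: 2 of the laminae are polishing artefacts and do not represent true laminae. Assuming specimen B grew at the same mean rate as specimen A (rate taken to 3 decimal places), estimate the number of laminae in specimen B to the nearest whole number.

Specimen A: adjusted count: 2385 − 2 + 10 = 2393 laminae.
A: Extension rate ≈ 372.8 / 2393 = 0.156 mm per year.
B spans 16.8 / 0.156 = 107.69 years ≈ 108 laminae.

108 laminae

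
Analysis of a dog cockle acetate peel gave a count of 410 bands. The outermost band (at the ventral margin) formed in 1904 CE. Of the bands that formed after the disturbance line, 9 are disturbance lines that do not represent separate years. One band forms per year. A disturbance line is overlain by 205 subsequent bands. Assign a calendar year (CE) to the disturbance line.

There are 205 bands younger than the disturbance line.
Removing the 9 false bands leaves 205 − 9 = 196 true bands beyond the disturbance line.
The band at the ventral margin is 1904 CE, so the disturbance line dates to 1904 − 196 = 1708 CE.

1708 CE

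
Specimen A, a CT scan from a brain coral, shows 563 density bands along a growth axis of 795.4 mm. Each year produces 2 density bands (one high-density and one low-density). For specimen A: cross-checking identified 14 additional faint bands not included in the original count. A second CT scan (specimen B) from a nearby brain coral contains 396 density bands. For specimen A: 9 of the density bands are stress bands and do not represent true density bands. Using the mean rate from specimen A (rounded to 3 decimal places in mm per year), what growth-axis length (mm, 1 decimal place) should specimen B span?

Specimen A: adjusted count: 563 − 9 + 14 = 568 density bands.
Specimen A: 568 density bands at 2 per year is 568 / 2 = 284 years.
A: Extension rate ≈ 795.4 / 284 = 2.801 mm/year.
Specimen B: with 2 density bands per year, 396 / 2 = 198 years. B's length ≈ 2.801 × 198 = 554.6 mm.

554.6 mm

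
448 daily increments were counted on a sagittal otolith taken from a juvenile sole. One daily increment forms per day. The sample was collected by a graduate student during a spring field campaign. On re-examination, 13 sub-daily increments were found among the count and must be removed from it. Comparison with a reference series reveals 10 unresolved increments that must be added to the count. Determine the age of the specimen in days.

Adjusted count: 448 − 13 + 10 = 445 daily increments.
With a one-to-one daily increment periodicity this is 445 days.

445 days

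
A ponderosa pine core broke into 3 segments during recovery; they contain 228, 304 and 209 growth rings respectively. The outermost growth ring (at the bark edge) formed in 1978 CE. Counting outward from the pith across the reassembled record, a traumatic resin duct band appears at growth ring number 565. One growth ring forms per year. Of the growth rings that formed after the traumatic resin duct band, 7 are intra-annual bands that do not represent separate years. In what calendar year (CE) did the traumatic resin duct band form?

1809 CE

Total growth rings = 228 + 304 + 209 = 741.
741 − 565 = 176 growth rings lie beyond the traumatic resin duct band toward the bark edge.
176 − 7 false = 169 true growth rings after the traumatic resin duct band.
Counting back 169 years from 1978 CE places the traumatic resin duct band in 1978 − 169 = 1809 CE.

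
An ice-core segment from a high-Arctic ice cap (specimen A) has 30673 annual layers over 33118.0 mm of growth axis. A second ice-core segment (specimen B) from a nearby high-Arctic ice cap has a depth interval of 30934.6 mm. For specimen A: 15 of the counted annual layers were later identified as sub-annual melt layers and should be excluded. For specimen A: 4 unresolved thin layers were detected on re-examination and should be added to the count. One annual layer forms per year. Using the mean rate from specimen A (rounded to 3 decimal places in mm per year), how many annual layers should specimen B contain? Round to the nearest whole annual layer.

28643 annual layers

Specimen A: adjusted count: 30673 − 15 + 4 = 30662 annual layers.
A: Extension rate ≈ 33118.0 / 30662 = 1.080 mm/yr.
Specimen B: 30934.6 mm / 1.080 mm per year = 28643.15 years ≈ 28643 annual layers.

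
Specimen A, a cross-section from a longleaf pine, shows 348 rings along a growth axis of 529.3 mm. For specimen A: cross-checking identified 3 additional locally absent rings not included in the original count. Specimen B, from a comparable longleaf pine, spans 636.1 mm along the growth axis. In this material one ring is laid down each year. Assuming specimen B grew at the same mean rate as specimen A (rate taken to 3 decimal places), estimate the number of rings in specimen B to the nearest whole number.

422 rings

Specimen A: correcting the raw count gives 348 + 3 = 351 true rings.
A: Extension rate ≈ 529.3 / 351 = 1.508 mm/year.
For B, 636.1 / 1.508 = 421.82 years ≈ 422 rings.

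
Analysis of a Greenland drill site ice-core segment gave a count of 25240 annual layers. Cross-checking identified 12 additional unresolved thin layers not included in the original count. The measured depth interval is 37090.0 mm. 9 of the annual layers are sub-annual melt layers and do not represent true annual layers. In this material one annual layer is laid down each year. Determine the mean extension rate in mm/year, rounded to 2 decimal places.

After corrections the count is 25240 − 9 + 12 = 25243 annual layers.
Extension rate ≈ 37090.0 / 25243 = 1.47 mm/year.

1.47 mm/year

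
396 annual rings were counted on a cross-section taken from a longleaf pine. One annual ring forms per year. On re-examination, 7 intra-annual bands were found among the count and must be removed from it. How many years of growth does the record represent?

Adjusted count: 396 − 7 = 389 annual rings.
With a one-to-one annual ring periodicity this is 389 years.

389 yr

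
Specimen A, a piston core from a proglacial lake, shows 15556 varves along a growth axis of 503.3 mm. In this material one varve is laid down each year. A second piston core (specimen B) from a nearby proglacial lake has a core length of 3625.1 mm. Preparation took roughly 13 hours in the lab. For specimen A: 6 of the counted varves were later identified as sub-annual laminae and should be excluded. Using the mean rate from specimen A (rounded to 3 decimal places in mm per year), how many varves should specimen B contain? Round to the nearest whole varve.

113284 varves

Specimen A: true varve count = 15556 − 6 = 15550.
A: Extension rate ≈ 503.3 / 15550 = 0.032 mm/year.
B spans 3625.1 / 0.032 = 113284.38 years ≈ 113284 varves.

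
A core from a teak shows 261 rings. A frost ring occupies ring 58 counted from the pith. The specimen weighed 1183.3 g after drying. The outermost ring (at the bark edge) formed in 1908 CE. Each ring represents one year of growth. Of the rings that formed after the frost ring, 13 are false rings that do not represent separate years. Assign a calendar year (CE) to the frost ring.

1718 CE

The frost ring sits at ring 58 from the pith, so 261 − 58 = 203 rings formed after it.
203 − 13 false = 190 true rings after the frost ring.
1908 − 190 = 1718 CE.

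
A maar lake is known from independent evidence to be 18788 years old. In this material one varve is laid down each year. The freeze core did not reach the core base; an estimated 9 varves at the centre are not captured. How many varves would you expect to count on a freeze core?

18779 varves

At one varve per year, 18788 years correspond to 18788 varves.
Subtracting the 9 varves not captured gives 18788 − 9 = 18779 varves in the record.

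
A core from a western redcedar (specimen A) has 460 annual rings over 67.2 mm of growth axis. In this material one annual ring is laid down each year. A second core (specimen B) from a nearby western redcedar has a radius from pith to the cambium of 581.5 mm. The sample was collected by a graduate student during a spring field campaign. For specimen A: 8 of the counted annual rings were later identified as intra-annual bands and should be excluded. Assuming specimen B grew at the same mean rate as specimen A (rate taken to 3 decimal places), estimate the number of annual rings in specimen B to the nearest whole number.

3903 annual rings

Specimen A: correcting the raw count gives 460 − 8 = 452 true annual rings.
A: Mean rate = 67.2 mm / 452 years ≈ 0.149 mm/yr.
B spans 581.5 / 0.149 = 3902.68 years ≈ 3903 annual rings.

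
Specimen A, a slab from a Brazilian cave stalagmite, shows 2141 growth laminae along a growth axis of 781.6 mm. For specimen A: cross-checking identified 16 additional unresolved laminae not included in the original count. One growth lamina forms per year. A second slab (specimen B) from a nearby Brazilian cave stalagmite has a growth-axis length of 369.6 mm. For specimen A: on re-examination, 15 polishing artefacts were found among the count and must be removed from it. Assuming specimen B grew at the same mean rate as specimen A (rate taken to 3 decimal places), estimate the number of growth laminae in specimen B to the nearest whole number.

1013 growth laminae

Specimen A: true growth lamina count = 2141 − 15 + 16 = 2142.
A: 781.6 mm over 2142 years gives 781.6 / 2142 ≈ 0.365 mm/yr.
For B, 369.6 / 0.365 = 1012.60 years ≈ 1013 growth laminae.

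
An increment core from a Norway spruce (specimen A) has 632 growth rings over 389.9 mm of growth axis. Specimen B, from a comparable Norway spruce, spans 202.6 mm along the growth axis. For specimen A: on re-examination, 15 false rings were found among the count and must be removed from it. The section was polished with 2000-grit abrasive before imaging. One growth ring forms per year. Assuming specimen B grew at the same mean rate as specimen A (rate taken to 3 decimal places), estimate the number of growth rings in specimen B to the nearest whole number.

321 growth rings

Specimen A: after corrections the count is 632 − 15 = 617 growth rings.
A: 389.9 mm over 617 years gives 389.9 / 617 ≈ 0.632 mm/yr.
Specimen B: 202.6 mm / 0.632 mm per year = 320.57 years ≈ 321 growth rings.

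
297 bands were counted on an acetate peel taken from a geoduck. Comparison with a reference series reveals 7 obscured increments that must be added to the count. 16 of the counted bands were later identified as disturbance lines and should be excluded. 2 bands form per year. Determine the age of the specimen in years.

144 years

Adjusted count: 297 − 16 + 7 = 288 bands.
288 bands at 2 per year is 288 / 2 = 144 years.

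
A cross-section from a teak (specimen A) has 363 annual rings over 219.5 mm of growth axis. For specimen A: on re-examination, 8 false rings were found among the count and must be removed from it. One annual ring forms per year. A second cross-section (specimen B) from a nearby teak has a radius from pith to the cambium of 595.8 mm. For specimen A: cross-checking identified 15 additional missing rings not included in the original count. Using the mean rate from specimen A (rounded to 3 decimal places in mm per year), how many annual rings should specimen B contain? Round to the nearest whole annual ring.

1005 annual rings

Specimen A: correcting the raw count gives 363 − 8 + 15 = 370 true annual rings.
A: 219.5 mm over 370 years gives 219.5 / 370 ≈ 0.593 mm/year.
B spans 595.8 / 0.593 = 1004.72 years ≈ 1005 annual rings.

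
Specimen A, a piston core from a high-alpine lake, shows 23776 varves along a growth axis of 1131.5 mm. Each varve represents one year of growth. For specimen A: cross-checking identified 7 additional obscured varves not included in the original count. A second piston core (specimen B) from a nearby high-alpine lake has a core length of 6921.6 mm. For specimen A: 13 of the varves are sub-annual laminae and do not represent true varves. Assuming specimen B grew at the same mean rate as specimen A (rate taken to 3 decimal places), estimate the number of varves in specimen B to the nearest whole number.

144200 varves

Specimen A: adjusted count: 23776 − 13 + 7 = 23770 varves.
A: Extension rate ≈ 1131.5 / 23770 = 0.048 mm/year.
B spans 6921.6 / 0.048 = 144200.00 years ≈ 144200 varves.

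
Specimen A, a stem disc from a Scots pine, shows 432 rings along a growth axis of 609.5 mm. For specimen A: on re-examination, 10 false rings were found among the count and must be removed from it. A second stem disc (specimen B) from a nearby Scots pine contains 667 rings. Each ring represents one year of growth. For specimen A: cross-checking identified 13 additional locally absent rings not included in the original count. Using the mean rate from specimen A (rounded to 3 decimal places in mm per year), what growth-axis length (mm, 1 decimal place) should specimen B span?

934.5 mm

Specimen A: adjusted count: 432 − 10 + 13 = 435 rings.
A: 609.5 mm over 435 years gives 609.5 / 435 ≈ 1.401 mm per year.
B's length ≈ 1.401 × 667 = 934.5 mm.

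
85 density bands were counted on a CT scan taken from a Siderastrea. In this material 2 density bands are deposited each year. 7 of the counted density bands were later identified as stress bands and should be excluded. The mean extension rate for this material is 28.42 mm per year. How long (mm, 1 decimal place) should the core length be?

1108.4 mm

Correcting the raw count gives 85 − 7 = 78 true density bands.
Dividing by 2 density bands per year: 78 / 2 = 39 years.
Length ≈ 28.42 × 39 = 1108.4 mm.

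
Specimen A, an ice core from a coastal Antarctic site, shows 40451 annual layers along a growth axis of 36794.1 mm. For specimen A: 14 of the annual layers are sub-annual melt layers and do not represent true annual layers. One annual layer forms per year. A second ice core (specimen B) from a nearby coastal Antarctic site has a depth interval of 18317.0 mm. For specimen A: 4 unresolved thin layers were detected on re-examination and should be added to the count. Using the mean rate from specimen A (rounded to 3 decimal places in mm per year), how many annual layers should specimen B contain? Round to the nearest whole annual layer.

20129 annual layers

Specimen A: after corrections the count is 40451 − 14 + 4 = 40441 annual layers.
A: 36794.1 mm over 40441 years gives 36794.1 / 40441 ≈ 0.910 mm per year.
B spans 18317.0 / 0.910 = 20128.57 years ≈ 20129 annual layers.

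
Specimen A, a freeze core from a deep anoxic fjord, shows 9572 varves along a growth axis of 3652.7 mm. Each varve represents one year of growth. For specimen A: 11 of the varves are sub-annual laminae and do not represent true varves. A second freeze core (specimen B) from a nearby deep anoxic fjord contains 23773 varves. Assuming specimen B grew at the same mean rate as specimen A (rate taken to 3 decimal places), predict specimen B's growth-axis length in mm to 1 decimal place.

Specimen A: correcting the raw count gives 9572 − 11 = 9561 true varves.
A: 3652.7 mm over 9561 years gives 3652.7 / 9561 ≈ 0.382 mm/year.
B's length ≈ 0.382 × 23773 = 9081.3 mm.

9081.3 mm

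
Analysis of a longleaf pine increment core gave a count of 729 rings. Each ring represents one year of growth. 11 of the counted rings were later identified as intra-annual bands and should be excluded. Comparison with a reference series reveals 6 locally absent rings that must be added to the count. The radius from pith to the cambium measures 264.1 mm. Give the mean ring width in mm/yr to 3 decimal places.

0.365 mm/yr

After corrections the count is 729 − 11 + 6 = 724 rings.
Extension rate ≈ 264.1 / 724 = 0.365 mm/yr.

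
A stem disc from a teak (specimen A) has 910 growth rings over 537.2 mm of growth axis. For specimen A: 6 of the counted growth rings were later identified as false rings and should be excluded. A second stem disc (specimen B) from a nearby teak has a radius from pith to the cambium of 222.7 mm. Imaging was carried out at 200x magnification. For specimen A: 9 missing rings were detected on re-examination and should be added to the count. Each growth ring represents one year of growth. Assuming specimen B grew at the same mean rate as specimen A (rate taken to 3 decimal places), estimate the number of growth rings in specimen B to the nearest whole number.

379 growth rings

Specimen A: correcting the raw count gives 910 − 6 + 9 = 913 true growth rings.
A: Mean rate = 537.2 mm / 913 years ≈ 0.588 mm/yr.
For B, 222.7 / 0.588 = 378.74 years ≈ 379 growth rings.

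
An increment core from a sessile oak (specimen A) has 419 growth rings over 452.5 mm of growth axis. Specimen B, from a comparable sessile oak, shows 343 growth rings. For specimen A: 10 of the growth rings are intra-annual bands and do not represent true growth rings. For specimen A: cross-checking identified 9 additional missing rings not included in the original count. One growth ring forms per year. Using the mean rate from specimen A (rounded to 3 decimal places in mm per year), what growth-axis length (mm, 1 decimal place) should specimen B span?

Specimen A: correcting the raw count gives 419 − 10 + 9 = 418 true growth rings.
A: 452.5 mm over 418 years gives 452.5 / 418 ≈ 1.083 mm/year.
Length of B = 1.083 × 343 = 371.5 mm.

371.5 mm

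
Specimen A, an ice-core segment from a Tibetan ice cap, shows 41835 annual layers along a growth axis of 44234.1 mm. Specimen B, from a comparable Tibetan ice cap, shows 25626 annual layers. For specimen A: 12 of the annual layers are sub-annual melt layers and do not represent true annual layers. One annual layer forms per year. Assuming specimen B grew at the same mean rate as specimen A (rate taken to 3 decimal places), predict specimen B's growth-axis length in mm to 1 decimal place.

27112.3 mm

Specimen A: after corrections the count is 41835 − 12 = 41823 annual layers.
A: Mean rate = 44234.1 mm / 41823 years ≈ 1.058 mm/yr.
Length of B = 1.058 × 25626 = 27112.3 mm.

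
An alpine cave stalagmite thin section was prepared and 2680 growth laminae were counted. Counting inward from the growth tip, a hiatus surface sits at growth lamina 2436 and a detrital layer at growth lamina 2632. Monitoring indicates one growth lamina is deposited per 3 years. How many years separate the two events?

588 years

The two markers are separated by 2632 − 2436 = 196 growth laminae.
At 3 years per growth lamina, 196 × 3 = 588 years.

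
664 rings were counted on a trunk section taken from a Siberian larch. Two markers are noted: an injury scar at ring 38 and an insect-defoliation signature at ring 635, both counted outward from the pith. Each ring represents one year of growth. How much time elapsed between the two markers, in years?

635 − 38 = 597 rings lie between the two events.
At one ring per year, 597 years elapsed between them.

597 yr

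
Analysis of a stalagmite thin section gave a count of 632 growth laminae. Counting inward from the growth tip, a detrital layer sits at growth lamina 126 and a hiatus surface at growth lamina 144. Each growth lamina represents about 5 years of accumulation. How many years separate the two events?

90 years

The two markers are separated by 144 − 126 = 18 growth laminae.
18 growth laminae at 5 years each span 18 × 5 = 90 years.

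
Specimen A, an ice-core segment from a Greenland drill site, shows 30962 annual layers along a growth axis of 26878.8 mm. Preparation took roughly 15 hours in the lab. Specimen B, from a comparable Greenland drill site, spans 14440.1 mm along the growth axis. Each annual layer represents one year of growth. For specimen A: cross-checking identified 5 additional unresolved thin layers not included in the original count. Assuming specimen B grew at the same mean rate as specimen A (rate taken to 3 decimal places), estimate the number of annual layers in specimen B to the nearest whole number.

Specimen A: after corrections the count is 30962 + 5 = 30967 annual layers.
A: Mean rate = 26878.8 mm / 30967 years ≈ 0.868 mm/yr.
B spans 14440.1 / 0.868 = 16636.06 years ≈ 16636 annual layers.

16636 annual layers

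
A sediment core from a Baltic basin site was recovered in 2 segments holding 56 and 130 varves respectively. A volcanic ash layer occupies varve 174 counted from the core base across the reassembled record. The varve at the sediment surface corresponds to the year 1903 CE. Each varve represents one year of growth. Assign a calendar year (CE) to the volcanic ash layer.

1891 CE

Total varves = 56 + 130 = 186.
The volcanic ash layer sits at varve 174 from the core base, so 186 − 174 = 12 varves formed after it.
The varve at the sediment surface is 1903 CE, so the volcanic ash layer dates to 1903 − 12 = 1891 CE.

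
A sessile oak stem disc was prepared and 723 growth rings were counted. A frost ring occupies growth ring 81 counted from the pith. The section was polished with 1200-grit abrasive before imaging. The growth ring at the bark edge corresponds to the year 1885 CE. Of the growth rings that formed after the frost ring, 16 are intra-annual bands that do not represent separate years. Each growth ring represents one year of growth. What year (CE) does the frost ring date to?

723 − 81 = 642 growth rings lie beyond the frost ring toward the bark edge.
Excluding 16 false growth rings: 642 − 16 = 626.
The growth ring at the bark edge is 1885 CE, so the frost ring dates to 1885 − 626 = 1259 CE.

1259 CE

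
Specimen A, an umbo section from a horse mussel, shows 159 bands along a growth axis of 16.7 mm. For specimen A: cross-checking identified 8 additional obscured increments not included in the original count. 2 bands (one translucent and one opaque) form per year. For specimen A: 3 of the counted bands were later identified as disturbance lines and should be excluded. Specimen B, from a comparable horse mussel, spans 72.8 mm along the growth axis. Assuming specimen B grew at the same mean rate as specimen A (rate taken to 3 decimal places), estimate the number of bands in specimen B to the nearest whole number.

Specimen A: after corrections the count is 159 − 3 + 8 = 164 bands.
Specimen A: dividing by 2 bands per year: 164 / 2 = 82 years.
A: Extension rate ≈ 16.7 / 82 = 0.204 mm per year.
B spans 72.8 / 0.204 = 356.86 years; at 2 bands per year that is 356.86 × 2 ≈ 714 bands.

714 bands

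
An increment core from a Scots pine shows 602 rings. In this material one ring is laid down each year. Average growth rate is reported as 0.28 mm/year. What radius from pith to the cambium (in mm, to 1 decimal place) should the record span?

602 years of growth are recorded.
Predicted length = 0.28 mm/year × 602 years = 168.6 mm.

168.6 mm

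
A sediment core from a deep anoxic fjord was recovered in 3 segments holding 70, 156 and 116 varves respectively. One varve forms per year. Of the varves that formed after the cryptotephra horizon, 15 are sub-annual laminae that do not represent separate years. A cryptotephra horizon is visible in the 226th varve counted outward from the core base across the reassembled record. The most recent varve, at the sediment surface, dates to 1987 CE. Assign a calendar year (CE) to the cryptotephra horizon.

Total varves = 70 + 156 + 116 = 342.
The cryptotephra horizon sits at varve 226 from the core base, so 342 − 226 = 116 varves formed after it.
116 − 15 false = 101 true varves after the cryptotephra horizon.
1987 − 101 = 1886 CE.

1886 CE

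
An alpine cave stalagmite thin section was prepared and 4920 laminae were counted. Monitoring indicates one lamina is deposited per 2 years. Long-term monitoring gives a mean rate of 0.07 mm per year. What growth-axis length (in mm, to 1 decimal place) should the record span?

Multiplying by 2 years per lamina: 4920 × 2 = 9840 years.
Predicted length = 0.07 mm/year × 9840 years = 688.8 mm.

688.8 mm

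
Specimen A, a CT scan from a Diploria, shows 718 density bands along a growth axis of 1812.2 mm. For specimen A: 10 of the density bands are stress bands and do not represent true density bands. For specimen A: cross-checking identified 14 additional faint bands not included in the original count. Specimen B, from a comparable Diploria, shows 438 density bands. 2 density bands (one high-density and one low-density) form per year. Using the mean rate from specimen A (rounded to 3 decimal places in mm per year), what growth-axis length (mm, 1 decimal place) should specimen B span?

Specimen A: true density band count = 718 − 10 + 14 = 722.
Specimen A: 722 density bands at 2 per year is 722 / 2 = 361 years.
A: Mean rate = 1812.2 mm / 361 years ≈ 5.020 mm/yr.
Specimen B: with 2 density bands per year, 438 / 2 = 219 years. For B, 5.020 mm/year × 219 years = 1099.4 mm.

1099.4 mm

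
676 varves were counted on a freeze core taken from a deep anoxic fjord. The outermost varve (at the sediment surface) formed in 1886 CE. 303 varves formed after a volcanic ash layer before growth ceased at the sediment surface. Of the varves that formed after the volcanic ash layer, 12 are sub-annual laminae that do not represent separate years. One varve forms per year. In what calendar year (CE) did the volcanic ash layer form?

1595 CE

There are 303 varves younger than the volcanic ash layer.
Excluding 12 false varves: 303 − 12 = 291.
The varve at the sediment surface is 1886 CE, so the volcanic ash layer dates to 1886 − 291 = 1595 CE.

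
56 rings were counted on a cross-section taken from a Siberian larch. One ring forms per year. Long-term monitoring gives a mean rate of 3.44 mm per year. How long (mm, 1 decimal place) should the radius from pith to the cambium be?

192.6 mm

56 years of growth are recorded.
Predicted length = 3.44 mm/year × 56 years = 192.6 mm.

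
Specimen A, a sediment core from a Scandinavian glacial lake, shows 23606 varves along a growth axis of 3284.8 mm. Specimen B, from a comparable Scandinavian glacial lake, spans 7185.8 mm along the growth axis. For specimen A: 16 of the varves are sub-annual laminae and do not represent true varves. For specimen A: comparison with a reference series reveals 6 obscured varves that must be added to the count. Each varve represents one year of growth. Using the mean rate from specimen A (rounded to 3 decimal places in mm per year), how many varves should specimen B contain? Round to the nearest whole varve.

51696 varves

Specimen A: adjusted count: 23606 − 16 + 6 = 23596 varves.
A: Extension rate ≈ 3284.8 / 23596 = 0.139 mm/yr.
Specimen B: 7185.8 mm / 0.139 mm per year = 51696.40 years ≈ 51696 varves.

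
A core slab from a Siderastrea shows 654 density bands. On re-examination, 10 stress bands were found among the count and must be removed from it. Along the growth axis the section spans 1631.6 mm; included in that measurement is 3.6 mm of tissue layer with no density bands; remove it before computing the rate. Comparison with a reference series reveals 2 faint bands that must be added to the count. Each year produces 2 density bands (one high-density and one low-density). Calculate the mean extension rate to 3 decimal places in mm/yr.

5.040 mm/yr

Adjusted count: 654 − 10 + 2 = 646 density bands.
646 density bands at 2 per year is 646 / 2 = 323 years.
The growth record spans 1631.6 − 3.6 = 1628.0 mm.
Mean rate = 1628.0 mm / 323 years ≈ 5.040 mm/yr.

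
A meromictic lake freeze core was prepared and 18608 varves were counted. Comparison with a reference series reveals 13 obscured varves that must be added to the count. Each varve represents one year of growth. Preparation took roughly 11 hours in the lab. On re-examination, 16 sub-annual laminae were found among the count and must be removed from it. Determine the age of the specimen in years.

Adjusted count: 18608 − 16 + 13 = 18605 varves.
One varve per year makes the duration 18605 years.

18605 years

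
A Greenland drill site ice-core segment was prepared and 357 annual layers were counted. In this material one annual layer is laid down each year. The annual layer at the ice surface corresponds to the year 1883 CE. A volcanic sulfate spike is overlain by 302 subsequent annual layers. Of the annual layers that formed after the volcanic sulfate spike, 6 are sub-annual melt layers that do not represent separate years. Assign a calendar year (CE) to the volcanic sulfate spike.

1587 CE

302 annual layers post-date the volcanic sulfate spike.
Excluding 6 false annual layers: 302 − 6 = 296.
1883 − 296 = 1587 CE.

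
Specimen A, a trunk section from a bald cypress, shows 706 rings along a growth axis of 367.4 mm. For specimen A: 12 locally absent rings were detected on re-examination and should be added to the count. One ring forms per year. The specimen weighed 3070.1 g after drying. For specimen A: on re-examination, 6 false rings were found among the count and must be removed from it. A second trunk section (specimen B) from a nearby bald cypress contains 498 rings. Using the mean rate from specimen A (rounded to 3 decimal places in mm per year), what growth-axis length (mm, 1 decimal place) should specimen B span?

Specimen A: true ring count = 706 − 6 + 12 = 712.
A: Mean rate = 367.4 mm / 712 years ≈ 0.516 mm per year.
B's length ≈ 0.516 × 498 = 257.0 mm.

257.0 mm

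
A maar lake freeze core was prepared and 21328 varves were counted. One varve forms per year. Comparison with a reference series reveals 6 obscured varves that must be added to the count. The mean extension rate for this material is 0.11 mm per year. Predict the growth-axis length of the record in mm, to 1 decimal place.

Correcting the raw count gives 21328 + 6 = 21334 true varves.
21334 years at 0.11 mm/year gives 0.11 × 21334 = 2346.7 mm.

2346.7 mm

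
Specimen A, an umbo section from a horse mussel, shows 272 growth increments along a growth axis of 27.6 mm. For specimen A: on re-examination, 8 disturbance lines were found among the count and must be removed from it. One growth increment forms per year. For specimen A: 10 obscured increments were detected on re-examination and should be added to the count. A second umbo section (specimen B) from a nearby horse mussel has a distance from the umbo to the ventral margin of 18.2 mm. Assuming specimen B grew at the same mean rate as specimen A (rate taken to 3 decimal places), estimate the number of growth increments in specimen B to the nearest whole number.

Specimen A: correcting the raw count gives 272 − 8 + 10 = 274 true growth increments.
A: 27.6 mm over 274 years gives 27.6 / 274 ≈ 0.101 mm per year.
Specimen B: 18.2 mm / 0.101 mm per year = 180.20 years ≈ 180 growth increments.

180 growth increments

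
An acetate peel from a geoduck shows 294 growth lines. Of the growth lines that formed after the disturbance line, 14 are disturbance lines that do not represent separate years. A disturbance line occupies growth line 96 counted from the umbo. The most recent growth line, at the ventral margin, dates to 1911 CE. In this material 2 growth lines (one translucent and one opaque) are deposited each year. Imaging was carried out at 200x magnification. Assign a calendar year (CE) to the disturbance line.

Between growth line 96 and the ventral margin there are 294 − 96 = 198 growth lines.
198 − 14 false = 184 true growth lines after the disturbance line.
184 growth lines at 2 per year is 184 / 2 = 92 years.
The growth line at the ventral margin is 1911 CE, so the disturbance line dates to 1911 − 92 = 1819 CE.

1819 CE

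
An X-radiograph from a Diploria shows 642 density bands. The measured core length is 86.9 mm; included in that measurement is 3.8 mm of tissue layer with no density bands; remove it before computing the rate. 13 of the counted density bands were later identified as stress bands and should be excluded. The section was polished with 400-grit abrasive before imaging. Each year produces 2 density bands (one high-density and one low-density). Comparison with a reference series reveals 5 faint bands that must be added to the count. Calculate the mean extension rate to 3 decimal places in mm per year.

After corrections the count is 642 − 13 + 5 = 634 density bands.
With 2 density bands per year, 634 / 2 = 317 years.
The growth record spans 86.9 − 3.8 = 83.1 mm.
Mean rate = 83.1 mm / 317 years ≈ 0.262 mm per year.

0.262 mm per year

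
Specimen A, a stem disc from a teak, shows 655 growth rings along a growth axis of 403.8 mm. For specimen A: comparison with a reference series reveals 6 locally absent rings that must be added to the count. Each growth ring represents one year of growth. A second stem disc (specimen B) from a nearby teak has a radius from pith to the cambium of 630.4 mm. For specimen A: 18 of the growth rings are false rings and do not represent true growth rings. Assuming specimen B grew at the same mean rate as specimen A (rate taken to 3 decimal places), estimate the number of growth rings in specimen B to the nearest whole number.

Specimen A: true growth ring count = 655 − 18 + 6 = 643.
A: 403.8 mm over 643 years gives 403.8 / 643 ≈ 0.628 mm per year.
Specimen B: 630.4 mm / 0.628 mm per year = 1003.82 years ≈ 1004 growth rings.

1004 growth rings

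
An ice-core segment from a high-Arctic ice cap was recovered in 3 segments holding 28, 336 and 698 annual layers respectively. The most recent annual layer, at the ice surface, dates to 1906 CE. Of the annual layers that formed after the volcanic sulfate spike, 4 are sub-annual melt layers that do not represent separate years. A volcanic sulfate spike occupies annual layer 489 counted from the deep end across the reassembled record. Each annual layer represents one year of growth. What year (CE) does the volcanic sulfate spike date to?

Total annual layers = 28 + 336 + 698 = 1062.
1062 − 489 = 573 annual layers lie beyond the volcanic sulfate spike toward the ice surface.
Excluding 4 false annual layers: 573 − 4 = 569.
1906 − 569 = 1337 CE.

1337 CE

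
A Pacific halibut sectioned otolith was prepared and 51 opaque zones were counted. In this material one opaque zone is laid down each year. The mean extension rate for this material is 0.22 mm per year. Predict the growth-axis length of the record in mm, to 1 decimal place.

51 years of growth are recorded.
51 years at 0.22 mm/year gives 0.22 × 51 = 11.2 mm.

11.2 mm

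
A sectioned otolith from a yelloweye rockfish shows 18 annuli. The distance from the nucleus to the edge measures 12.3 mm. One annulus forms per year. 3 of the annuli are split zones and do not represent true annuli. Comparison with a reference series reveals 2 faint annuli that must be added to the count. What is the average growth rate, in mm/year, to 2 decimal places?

After corrections the count is 18 − 3 + 2 = 17 annuli.
12.3 mm over 17 years gives 12.3 / 17 ≈ 0.72 mm/year.

0.72 mm/year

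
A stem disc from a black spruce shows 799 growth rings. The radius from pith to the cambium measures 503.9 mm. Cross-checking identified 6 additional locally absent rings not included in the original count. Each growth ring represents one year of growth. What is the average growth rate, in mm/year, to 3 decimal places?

True growth ring count = 799 + 6 = 805.
Extension rate ≈ 503.9 / 805 = 0.626 mm/year.

0.626 mm/year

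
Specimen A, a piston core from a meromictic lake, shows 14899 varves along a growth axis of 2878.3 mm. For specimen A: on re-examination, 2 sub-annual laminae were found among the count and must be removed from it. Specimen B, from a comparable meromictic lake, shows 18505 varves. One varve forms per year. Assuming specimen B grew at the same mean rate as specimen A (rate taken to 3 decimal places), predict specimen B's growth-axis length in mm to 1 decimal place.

Specimen A: true varve count = 14899 − 2 = 14897.
A: Mean rate = 2878.3 mm / 14897 years ≈ 0.193 mm per year.
For B, 0.193 mm/year × 18505 years = 3571.5 mm.

3571.5 mm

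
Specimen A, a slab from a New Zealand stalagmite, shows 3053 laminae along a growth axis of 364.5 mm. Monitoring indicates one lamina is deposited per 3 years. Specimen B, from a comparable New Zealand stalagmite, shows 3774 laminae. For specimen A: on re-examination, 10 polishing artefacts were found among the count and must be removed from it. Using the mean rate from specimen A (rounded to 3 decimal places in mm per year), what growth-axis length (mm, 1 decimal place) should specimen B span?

452.9 mm

Specimen A: correcting the raw count gives 3053 − 10 = 3043 true laminae.
Specimen A: at 3 years per lamina, 3043 × 3 = 9129 years.
A: Extension rate ≈ 364.5 / 9129 = 0.040 mm/yr.
Specimen B: at 3 years per lamina, 3774 × 3 = 11322 years. Length of B = 0.040 × 11322 = 452.9 mm.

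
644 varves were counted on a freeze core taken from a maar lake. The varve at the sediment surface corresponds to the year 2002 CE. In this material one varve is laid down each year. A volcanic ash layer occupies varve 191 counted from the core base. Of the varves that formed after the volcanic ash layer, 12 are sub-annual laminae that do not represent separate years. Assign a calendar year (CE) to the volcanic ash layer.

The volcanic ash layer sits at varve 191 from the core base, so 644 − 191 = 453 varves formed after it.
453 − 12 false = 441 true varves after the volcanic ash layer.
2002 − 441 = 1561 CE.

1561 CE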